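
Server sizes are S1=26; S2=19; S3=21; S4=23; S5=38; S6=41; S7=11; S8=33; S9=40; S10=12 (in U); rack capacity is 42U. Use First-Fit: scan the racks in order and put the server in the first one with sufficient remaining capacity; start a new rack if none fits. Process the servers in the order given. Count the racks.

S1 (26U) → rack 1 (remaining 16U)
S2 (19U) → rack 2 (remaining 23U)
S3 (21U) → rack 2 (remaining 2U)
S4 (23U) → rack 3 (remaining 19U)
S5 (38U) → rack 4 (remaining 4U)
S6 (41U) → rack 5 (remaining 1U)
S7 (11U) → rack 1 (remaining 5U)
S8 (33U) → rack 6 (remaining 9U)
S9 (40U) → rack 7 (remaining 2U)
S10 (12U) → rack 3 (remaining 7U)

7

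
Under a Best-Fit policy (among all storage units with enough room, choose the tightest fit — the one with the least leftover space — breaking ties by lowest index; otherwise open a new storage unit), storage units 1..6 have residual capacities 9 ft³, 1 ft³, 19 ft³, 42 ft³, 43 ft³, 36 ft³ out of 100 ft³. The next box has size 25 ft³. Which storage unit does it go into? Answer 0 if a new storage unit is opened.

Storage units with room: storage unit 4 (42 ft³), storage unit 5 (43 ft³), storage unit 6 (36 ft³).
Tightest fit is storage unit 6 with 36 ft³ free.

6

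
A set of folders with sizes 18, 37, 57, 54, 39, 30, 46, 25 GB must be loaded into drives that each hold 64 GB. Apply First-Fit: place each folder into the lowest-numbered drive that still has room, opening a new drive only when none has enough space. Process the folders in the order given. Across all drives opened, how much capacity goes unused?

78

Put 18 GB in drive 1; 46 GB remain.
Put 37 GB in drive 1; 9 GB remain.
Put 57 GB in drive 2; 7 GB remain.
Put 54 GB in drive 3; 10 GB remain.
Put 39 GB in drive 4; 25 GB remain.
Put 30 GB in drive 5; 34 GB remain.
Put 46 GB in drive 6; 18 GB remain.
Put 25 GB in drive 4; 0 GB remain.
6 drives × 64 GB = 384 GB; used 306 GB; unused 78 GB.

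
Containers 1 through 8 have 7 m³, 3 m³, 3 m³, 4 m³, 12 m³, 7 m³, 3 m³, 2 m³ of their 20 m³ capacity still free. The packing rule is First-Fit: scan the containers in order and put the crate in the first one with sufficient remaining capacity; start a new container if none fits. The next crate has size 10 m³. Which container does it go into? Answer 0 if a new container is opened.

5

Containers with room: container 5 (12 m³).
The first with room is container 5.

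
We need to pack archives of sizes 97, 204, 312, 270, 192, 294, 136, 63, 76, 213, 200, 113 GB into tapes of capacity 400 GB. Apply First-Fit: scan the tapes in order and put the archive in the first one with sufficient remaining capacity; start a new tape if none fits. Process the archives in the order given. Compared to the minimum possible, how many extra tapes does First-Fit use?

First-Fit: [97,204,63] [312,76] [270,113] [192,136] [294] [213] [200] → 7 tapes.
Total size 2170 GB; any packing needs at least ⌈2170/400⌉ = 6 tapes.
An optimal packing achieves that bound: [312,76] [294,97] [270,113] [213,136] [204,192] [200,63] → 6 tapes.
Excess: 7 − 6 = 1.

1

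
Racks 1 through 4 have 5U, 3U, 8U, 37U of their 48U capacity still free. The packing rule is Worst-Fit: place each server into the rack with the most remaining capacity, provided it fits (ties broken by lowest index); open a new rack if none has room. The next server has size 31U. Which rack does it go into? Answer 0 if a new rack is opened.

4

Racks with room: rack 4 (37U).
Most room is rack 4 with 37U free.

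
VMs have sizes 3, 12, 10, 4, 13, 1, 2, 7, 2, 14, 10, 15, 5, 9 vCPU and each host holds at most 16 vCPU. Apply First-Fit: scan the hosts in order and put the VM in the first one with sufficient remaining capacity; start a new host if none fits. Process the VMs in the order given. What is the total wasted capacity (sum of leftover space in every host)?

Put 3 vCPU in host 1; 13 vCPU remain.
Put 12 vCPU in host 1; 1 vCPU remain.
Put 10 vCPU in host 2; 6 vCPU remain.
Put 4 vCPU in host 2; 2 vCPU remain.
Put 13 vCPU in host 3; 3 vCPU remain.
Put 1 vCPU in host 1; 0 vCPU remain.
Put 2 vCPU in host 2; 0 vCPU remain.
Put 7 vCPU in host 4; 9 vCPU remain.
Put 2 vCPU in host 3; 1 vCPU remain.
Put 14 vCPU in host 5; 2 vCPU remain.
Put 10 vCPU in host 6; 6 vCPU remain.
Put 15 vCPU in host 7; 1 vCPU remain.
Put 5 vCPU in host 4; 4 vCPU remain.
Put 9 vCPU in host 8; 7 vCPU remain.
8 hosts × 16 vCPU = 128 vCPU; used 107 vCPU; unused 21 vCPU.

21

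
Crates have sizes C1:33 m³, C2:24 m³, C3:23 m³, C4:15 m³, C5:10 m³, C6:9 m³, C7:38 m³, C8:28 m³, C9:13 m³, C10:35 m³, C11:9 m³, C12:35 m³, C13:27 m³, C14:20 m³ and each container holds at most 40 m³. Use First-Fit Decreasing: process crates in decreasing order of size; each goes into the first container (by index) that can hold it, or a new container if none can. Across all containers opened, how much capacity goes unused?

Sorted descending: 38, 35, 35, 33, 28, 27, 24, 23, 20, 15, 13, 10, 9, 9.
container 1: place 38 m³, 2 m³ left
container 2: place 35 m³, 5 m³ left
container 3: place 35 m³, 5 m³ left
container 4: place 33 m³, 7 m³ left
container 5: place 28 m³, 12 m³ left
container 6: place 27 m³, 13 m³ left
container 7: place 24 m³, 16 m³ left
container 8: place 23 m³, 17 m³ left
container 9: place 20 m³, 20 m³ left
container 7: place 15 m³, 1 m³ left
container 6: place 13 m³, 0 m³ left
container 5: place 10 m³, 2 m³ left
container 8: place 9 m³, 8 m³ left
container 9: place 9 m³, 11 m³ left
9 containers × 40 m³ = 360 m³; used 319 m³; unused 41 m³.

41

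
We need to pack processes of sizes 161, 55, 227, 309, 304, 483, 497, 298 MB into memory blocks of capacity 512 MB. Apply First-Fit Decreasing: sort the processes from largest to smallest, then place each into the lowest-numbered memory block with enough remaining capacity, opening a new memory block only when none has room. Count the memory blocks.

6 memory blocks

Sorted descending: 497, 483, 309, 304, 298, 227, 161, 55.
Put 497 MB in memory block 1; 15 MB remain.
Put 483 MB in memory block 2; 29 MB remain.
Put 309 MB in memory block 3; 203 MB remain.
Put 304 MB in memory block 4; 208 MB remain.
Put 298 MB in memory block 5; 214 MB remain.
Put 227 MB in memory block 6; 285 MB remain.
Put 161 MB in memory block 3; 42 MB remain.
Put 55 MB in memory block 4; 153 MB remain.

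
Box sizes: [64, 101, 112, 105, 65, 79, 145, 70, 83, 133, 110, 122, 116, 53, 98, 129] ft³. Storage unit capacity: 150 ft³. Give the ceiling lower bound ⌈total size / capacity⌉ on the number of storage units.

Total size = 64 + 101 + 112 + 105 + 65 + 79 + 145 + 70 + 83 + 133 + 110 + 122 + 116 + 53 + 98 + 129 = 1585 ft³.
⌈1585 / 150⌉ = 11.

11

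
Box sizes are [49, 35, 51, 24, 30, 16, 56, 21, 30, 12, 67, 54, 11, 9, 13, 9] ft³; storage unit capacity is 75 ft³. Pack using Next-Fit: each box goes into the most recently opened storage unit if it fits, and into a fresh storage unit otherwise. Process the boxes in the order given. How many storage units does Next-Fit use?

9

Put 49 ft³ in storage unit 1; 26 ft³ remain.
Put 35 ft³ in storage unit 2; 40 ft³ remain.
Put 51 ft³ in storage unit 3; 24 ft³ remain.
Put 24 ft³ in storage unit 3; 0 ft³ remain.
Put 30 ft³ in storage unit 4; 45 ft³ remain.
Put 16 ft³ in storage unit 4; 29 ft³ remain.
Put 56 ft³ in storage unit 5; 19 ft³ remain.
Put 21 ft³ in storage unit 6; 54 ft³ remain.
Put 30 ft³ in storage unit 6; 24 ft³ remain.
Put 12 ft³ in storage unit 6; 12 ft³ remain.
Put 67 ft³ in storage unit 7; 8 ft³ remain.
Put 54 ft³ in storage unit 8; 21 ft³ remain.
Put 11 ft³ in storage unit 8; 10 ft³ remain.
Put 9 ft³ in storage unit 8; 1 ft³ remain.
Put 13 ft³ in storage unit 9; 62 ft³ remain.
Put 9 ft³ in storage unit 9; 53 ft³ remain.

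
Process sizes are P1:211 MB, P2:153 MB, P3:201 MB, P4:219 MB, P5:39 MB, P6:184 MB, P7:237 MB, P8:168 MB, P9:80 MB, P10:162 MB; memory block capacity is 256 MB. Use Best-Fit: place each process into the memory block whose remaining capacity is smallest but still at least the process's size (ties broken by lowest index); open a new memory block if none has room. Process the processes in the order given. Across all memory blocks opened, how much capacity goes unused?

394

Put P1 (211 MB) in memory block 1; 45 MB remain.
Put P2 (153 MB) in memory block 2; 103 MB remain.
Put P3 (201 MB) in memory block 3; 55 MB remain.
Put P4 (219 MB) in memory block 4; 37 MB remain.
Put P5 (39 MB) in memory block 1; 6 MB remain.
Put P6 (184 MB) in memory block 5; 72 MB remain.
Put P7 (237 MB) in memory block 6; 19 MB remain.
Put P8 (168 MB) in memory block 7; 88 MB remain.
Put P9 (80 MB) in memory block 7; 8 MB remain.
Put P10 (162 MB) in memory block 8; 94 MB remain.
8 memory blocks × 256 MB = 2048 MB; used 1654 MB; unused 394 MB.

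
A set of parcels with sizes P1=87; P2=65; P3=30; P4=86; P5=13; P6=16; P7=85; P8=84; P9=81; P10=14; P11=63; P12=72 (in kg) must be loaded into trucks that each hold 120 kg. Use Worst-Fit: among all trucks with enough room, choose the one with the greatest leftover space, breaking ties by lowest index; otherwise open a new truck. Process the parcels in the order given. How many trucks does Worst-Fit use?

8 trucks

Put P1 (87 kg) in truck 1; 33 kg remain.
Put P2 (65 kg) in truck 2; 55 kg remain.
Put P3 (30 kg) in truck 2; 25 kg remain.
Put P4 (86 kg) in truck 3; 34 kg remain.
Put P5 (13 kg) in truck 3; 21 kg remain.
Put P6 (16 kg) in truck 1; 17 kg remain.
Put P7 (85 kg) in truck 4; 35 kg remain.
Put P8 (84 kg) in truck 5; 36 kg remain.
Put P9 (81 kg) in truck 6; 39 kg remain.
Put P10 (14 kg) in truck 6; 25 kg remain.
Put P11 (63 kg) in truck 7; 57 kg remain.
Put P12 (72 kg) in truck 8; 48 kg remain.
Final trucks: [87,16] [65,30] [86,13] [85] [84] [81,14] [63] [72].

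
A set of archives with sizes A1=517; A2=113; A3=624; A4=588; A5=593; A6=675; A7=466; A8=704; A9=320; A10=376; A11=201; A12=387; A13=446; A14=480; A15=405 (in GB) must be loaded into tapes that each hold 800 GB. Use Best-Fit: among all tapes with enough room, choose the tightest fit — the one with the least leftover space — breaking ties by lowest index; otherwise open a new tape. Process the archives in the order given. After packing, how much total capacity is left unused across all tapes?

1905

A1 (517 GB) → tape 1 (remaining 283 GB)
A2 (113 GB) → tape 1 (remaining 170 GB)
A3 (624 GB) → tape 2 (remaining 176 GB)
A4 (588 GB) → tape 3 (remaining 212 GB)
A5 (593 GB) → tape 4 (remaining 207 GB)
A6 (675 GB) → tape 5 (remaining 125 GB)
A7 (466 GB) → tape 6 (remaining 334 GB)
A8 (704 GB) → tape 7 (remaining 96 GB)
A9 (320 GB) → tape 6 (remaining 14 GB)
A10 (376 GB) → tape 8 (remaining 424 GB)
A11 (201 GB) → tape 4 (remaining 6 GB)
A12 (387 GB) → tape 8 (remaining 37 GB)
A13 (446 GB) → tape 9 (remaining 354 GB)
A14 (480 GB) → tape 10 (remaining 320 GB)
A15 (405 GB) → tape 11 (remaining 395 GB)
11 tapes × 800 GB = 8800 GB; used 6895 GB; unused 1905 GB.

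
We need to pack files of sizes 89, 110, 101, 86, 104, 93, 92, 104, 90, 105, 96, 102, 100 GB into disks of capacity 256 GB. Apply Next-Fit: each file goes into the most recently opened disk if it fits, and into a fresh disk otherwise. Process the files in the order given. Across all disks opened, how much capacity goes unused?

disk 1: place 89 GB, 167 GB left
disk 1: place 110 GB, 57 GB left
disk 2: place 101 GB, 155 GB left
disk 2: place 86 GB, 69 GB left
disk 3: place 104 GB, 152 GB left
disk 3: place 93 GB, 59 GB left
disk 4: place 92 GB, 164 GB left
disk 4: place 104 GB, 60 GB left
disk 5: place 90 GB, 166 GB left
disk 5: place 105 GB, 61 GB left
disk 6: place 96 GB, 160 GB left
disk 6: place 102 GB, 58 GB left
disk 7: place 100 GB, 156 GB left
7 disks × 256 GB = 1792 GB; used 1272 GB; unused 520 GB.

520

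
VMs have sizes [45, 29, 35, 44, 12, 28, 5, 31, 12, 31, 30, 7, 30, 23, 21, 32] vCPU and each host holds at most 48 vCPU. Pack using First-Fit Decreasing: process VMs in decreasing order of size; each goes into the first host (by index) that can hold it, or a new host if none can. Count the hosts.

11

Sorted descending: 45, 44, 35, 32, 31, 31, 30, 30, 29, 28, 23, 21, 12, 12, 7, 5.
45 vCPU → host 1 (remaining 3 vCPU)
44 vCPU → host 2 (remaining 4 vCPU)
35 vCPU → host 3 (remaining 13 vCPU)
32 vCPU → host 4 (remaining 16 vCPU)
31 vCPU → host 5 (remaining 17 vCPU)
31 vCPU → host 6 (remaining 17 vCPU)
30 vCPU → host 7 (remaining 18 vCPU)
30 vCPU → host 8 (remaining 18 vCPU)
29 vCPU → host 9 (remaining 19 vCPU)
28 vCPU → host 10 (remaining 20 vCPU)
23 vCPU → host 11 (remaining 25 vCPU)
21 vCPU → host 11 (remaining 4 vCPU)
12 vCPU → host 3 (remaining 1 vCPU)
12 vCPU → host 4 (remaining 4 vCPU)
7 vCPU → host 5 (remaining 10 vCPU)
5 vCPU → host 5 (remaining 5 vCPU)
Final hosts: [45] [44] [35,12] [32,12] [31,7,5] [31] [30] [30] [29] [28] [23,21].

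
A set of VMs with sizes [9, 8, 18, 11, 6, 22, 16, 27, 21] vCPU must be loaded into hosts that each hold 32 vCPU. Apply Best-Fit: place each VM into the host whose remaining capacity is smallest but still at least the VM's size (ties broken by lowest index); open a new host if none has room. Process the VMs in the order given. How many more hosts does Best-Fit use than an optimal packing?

Best-Fit: [9,8,6] [18,11] [22] [16] [27] [21] → 6 hosts.
Total size 138 vCPU; any packing needs at least ⌈138/32⌉ = 5 hosts.
An optimal packing achieves that bound: [27] [22,9] [21,11] [18,8,6] [16] → 5 hosts.
Excess: 6 − 5 = 1.

1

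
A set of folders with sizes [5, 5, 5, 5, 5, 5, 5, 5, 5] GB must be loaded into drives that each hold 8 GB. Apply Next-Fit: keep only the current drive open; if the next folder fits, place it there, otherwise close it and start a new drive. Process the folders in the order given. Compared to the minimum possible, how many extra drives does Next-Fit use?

0

Next-Fit: [5] [5] [5] [5] [5] [5] [5] [5] [5] → 9 drives.
9 folders exceed 4 GB (half the capacity), and no two of those can share a drive, so at least 9 drives are needed.
So 9 is already optimal.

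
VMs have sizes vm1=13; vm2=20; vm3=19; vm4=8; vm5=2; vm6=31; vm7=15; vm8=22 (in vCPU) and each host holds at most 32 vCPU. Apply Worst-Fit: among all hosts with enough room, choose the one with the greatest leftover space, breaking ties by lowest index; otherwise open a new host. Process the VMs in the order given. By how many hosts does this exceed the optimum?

0

Worst-Fit: [13,19] [20,8,2] [31] [15] [22] → 5 hosts.
Total size 130 vCPU; any packing needs at least ⌈130/32⌉ = 5 hosts.
So 5 is already optimal.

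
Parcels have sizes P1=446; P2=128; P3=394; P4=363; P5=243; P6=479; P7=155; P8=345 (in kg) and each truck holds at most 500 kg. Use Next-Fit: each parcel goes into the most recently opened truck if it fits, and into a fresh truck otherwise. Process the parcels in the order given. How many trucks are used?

truck 1: place P1 (446 kg), 54 kg left
truck 2: place P2 (128 kg), 372 kg left
truck 3: place P3 (394 kg), 106 kg left
truck 4: place P4 (363 kg), 137 kg left
truck 5: place P5 (243 kg), 257 kg left
truck 6: place P6 (479 kg), 21 kg left
truck 7: place P7 (155 kg), 345 kg left
truck 7: place P8 (345 kg), 0 kg left
Final trucks: [446] [128] [394] [363] [243] [479] [155,345].

7 trucks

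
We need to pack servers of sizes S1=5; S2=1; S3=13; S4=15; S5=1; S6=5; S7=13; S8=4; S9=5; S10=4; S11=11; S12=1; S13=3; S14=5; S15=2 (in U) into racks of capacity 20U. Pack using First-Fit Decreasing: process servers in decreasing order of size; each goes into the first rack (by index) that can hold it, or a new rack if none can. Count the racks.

5

Sorted descending: 15, 13, 13, 11, 5, 5, 5, 5, 4, 4, 3, 2, 1, 1, 1.
15U → rack 1 (remaining 5U)
13U → rack 2 (remaining 7U)
13U → rack 3 (remaining 7U)
11U → rack 4 (remaining 9U)
5U → rack 1 (remaining 0U)
5U → rack 2 (remaining 2U)
5U → rack 3 (remaining 2U)
5U → rack 4 (remaining 4U)
4U → rack 4 (remaining 0U)
4U → rack 5 (remaining 16U)
3U → rack 5 (remaining 13U)
2U → rack 2 (remaining 0U)
1U → rack 3 (remaining 1U)
1U → rack 3 (remaining 0U)
1U → rack 5 (remaining 12U)
Final racks: [15,5] [13,5,2] [13,5,1,1] [11,5,4] [4,3,1].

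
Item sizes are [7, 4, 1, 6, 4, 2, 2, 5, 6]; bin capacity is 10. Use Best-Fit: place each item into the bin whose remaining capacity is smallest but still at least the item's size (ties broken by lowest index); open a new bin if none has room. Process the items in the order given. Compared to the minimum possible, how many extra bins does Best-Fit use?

1

Best-Fit: [7,1,2] [4,6] [4,2] [5] [6] → 5 bins.
Total size 37; any packing needs at least ⌈37/10⌉ = 4 bins.
An optimal packing achieves that bound: [7,2,1] [6,4] [6,4] [5,2] → 4 bins.
Excess: 5 − 4 = 1.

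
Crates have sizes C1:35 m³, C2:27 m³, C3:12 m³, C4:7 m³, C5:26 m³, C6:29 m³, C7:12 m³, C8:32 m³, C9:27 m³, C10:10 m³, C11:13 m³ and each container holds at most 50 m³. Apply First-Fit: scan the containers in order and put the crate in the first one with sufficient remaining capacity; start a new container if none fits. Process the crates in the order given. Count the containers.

6

Put C1 (35 m³) in container 1; 15 m³ remain.
Put C2 (27 m³) in container 2; 23 m³ remain.
Put C3 (12 m³) in container 1; 3 m³ remain.
Put C4 (7 m³) in container 2; 16 m³ remain.
Put C5 (26 m³) in container 3; 24 m³ remain.
Put C6 (29 m³) in container 4; 21 m³ remain.
Put C7 (12 m³) in container 2; 4 m³ remain.
Put C8 (32 m³) in container 5; 18 m³ remain.
Put C9 (27 m³) in container 6; 23 m³ remain.
Put C10 (10 m³) in container 3; 14 m³ remain.
Put C11 (13 m³) in container 3; 1 m³ remain.
Final containers: [35,12] [27,7,12] [26,10,13] [29] [32] [27].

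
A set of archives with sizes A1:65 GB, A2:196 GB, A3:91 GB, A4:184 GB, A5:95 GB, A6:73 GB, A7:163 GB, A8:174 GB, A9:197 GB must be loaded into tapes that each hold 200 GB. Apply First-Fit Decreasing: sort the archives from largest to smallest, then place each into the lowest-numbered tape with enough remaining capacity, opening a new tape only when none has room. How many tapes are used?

Sorted descending: 197, 196, 184, 174, 163, 95, 91, 73, 65.
tape 1: place 197 GB, 3 GB left
tape 2: place 196 GB, 4 GB left
tape 3: place 184 GB, 16 GB left
tape 4: place 174 GB, 26 GB left
tape 5: place 163 GB, 37 GB left
tape 6: place 95 GB, 105 GB left
tape 6: place 91 GB, 14 GB left
tape 7: place 73 GB, 127 GB left
tape 7: place 65 GB, 62 GB left
Final tapes: [197] [196] [184] [174] [163] [95,91] [73,65].

7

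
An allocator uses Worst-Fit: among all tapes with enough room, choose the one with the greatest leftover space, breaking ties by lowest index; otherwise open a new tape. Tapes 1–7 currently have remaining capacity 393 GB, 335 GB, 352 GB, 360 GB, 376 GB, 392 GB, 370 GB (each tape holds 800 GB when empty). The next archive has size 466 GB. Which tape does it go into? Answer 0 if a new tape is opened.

0

No tape has ≥ 466 GB free, so a new tape is opened.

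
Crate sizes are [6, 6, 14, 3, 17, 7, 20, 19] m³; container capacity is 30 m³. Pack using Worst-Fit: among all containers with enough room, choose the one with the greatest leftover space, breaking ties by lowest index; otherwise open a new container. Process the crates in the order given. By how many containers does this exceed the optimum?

0

Worst-Fit: [6,6,14,3] [17,7] [20] [19] → 4 containers.
Total size 92 m³; any packing needs at least ⌈92/30⌉ = 4 containers.
So 4 is already optimal.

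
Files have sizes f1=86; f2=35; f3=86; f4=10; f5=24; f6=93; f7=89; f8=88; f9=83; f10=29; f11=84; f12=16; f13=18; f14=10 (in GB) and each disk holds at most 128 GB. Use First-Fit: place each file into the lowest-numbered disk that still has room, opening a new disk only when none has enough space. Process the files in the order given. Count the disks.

7 disks

f1 (86 GB) → disk 1 (remaining 42 GB)
f2 (35 GB) → disk 1 (remaining 7 GB)
f3 (86 GB) → disk 2 (remaining 42 GB)
f4 (10 GB) → disk 2 (remaining 32 GB)
f5 (24 GB) → disk 2 (remaining 8 GB)
f6 (93 GB) → disk 3 (remaining 35 GB)
f7 (89 GB) → disk 4 (remaining 39 GB)
f8 (88 GB) → disk 5 (remaining 40 GB)
f9 (83 GB) → disk 6 (remaining 45 GB)
f10 (29 GB) → disk 3 (remaining 6 GB)
f11 (84 GB) → disk 7 (remaining 44 GB)
f12 (16 GB) → disk 4 (remaining 23 GB)
f13 (18 GB) → disk 4 (remaining 5 GB)
f14 (10 GB) → disk 5 (remaining 30 GB)
Final disks: [86,35] [86,10,24] [93,29] [89,16,18] [88,10] [83] [84].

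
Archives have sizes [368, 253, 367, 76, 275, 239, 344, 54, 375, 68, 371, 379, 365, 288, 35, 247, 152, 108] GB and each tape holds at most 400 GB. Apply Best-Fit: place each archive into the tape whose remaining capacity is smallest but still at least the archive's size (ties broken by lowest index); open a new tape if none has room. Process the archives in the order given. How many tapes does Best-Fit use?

12

Put 368 GB in tape 1; 32 GB remain.
Put 253 GB in tape 2; 147 GB remain.
Put 367 GB in tape 3; 33 GB remain.
Put 76 GB in tape 2; 71 GB remain.
Put 275 GB in tape 4; 125 GB remain.
Put 239 GB in tape 5; 161 GB remain.
Put 344 GB in tape 6; 56 GB remain.
Put 54 GB in tape 6; 2 GB remain.
Put 375 GB in tape 7; 25 GB remain.
Put 68 GB in tape 2; 3 GB remain.
Put 371 GB in tape 8; 29 GB remain.
Put 379 GB in tape 9; 21 GB remain.
Put 365 GB in tape 10; 35 GB remain.
Put 288 GB in tape 11; 112 GB remain.
Put 35 GB in tape 10; 0 GB remain.
Put 247 GB in tape 12; 153 GB remain.
Put 152 GB in tape 12; 1 GB remain.
Put 108 GB in tape 11; 4 GB remain.
Final tapes: [368] [253,76,68] [367] [275] [239] [344,54] [375] [371] [379] [365,35] [288,108] [247,152].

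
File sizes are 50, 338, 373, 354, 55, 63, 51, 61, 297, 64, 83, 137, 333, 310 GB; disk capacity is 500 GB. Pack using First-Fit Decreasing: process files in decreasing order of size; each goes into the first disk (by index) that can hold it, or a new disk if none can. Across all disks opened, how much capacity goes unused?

431

Sorted descending: 373, 354, 338, 333, 310, 297, 137, 83, 64, 63, 61, 55, 51, 50.
373 GB → disk 1 (remaining 127 GB)
354 GB → disk 2 (remaining 146 GB)
338 GB → disk 3 (remaining 162 GB)
333 GB → disk 4 (remaining 167 GB)
310 GB → disk 5 (remaining 190 GB)
297 GB → disk 6 (remaining 203 GB)
137 GB → disk 2 (remaining 9 GB)
83 GB → disk 1 (remaining 44 GB)
64 GB → disk 3 (remaining 98 GB)
63 GB → disk 3 (remaining 35 GB)
61 GB → disk 4 (remaining 106 GB)
55 GB → disk 4 (remaining 51 GB)
51 GB → disk 4 (remaining 0 GB)
50 GB → disk 5 (remaining 140 GB)
6 disks × 500 GB = 3000 GB; used 2569 GB; unused 431 GB.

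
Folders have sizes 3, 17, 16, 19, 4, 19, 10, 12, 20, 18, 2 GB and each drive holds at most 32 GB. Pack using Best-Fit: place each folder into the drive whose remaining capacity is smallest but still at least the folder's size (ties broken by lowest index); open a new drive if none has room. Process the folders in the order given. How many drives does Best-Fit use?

6 drives

Put 3 GB in drive 1; 29 GB remain.
Put 17 GB in drive 1; 12 GB remain.
Put 16 GB in drive 2; 16 GB remain.
Put 19 GB in drive 3; 13 GB remain.
Put 4 GB in drive 1; 8 GB remain.
Put 19 GB in drive 4; 13 GB remain.
Put 10 GB in drive 3; 3 GB remain.
Put 12 GB in drive 4; 1 GB remain.
Put 20 GB in drive 5; 12 GB remain.
Put 18 GB in drive 6; 14 GB remain.
Put 2 GB in drive 3; 1 GB remain.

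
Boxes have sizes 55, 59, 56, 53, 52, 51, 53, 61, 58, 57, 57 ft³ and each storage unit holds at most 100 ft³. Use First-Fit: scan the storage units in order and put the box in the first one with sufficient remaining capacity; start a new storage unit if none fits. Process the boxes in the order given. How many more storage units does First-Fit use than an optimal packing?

First-Fit: [55] [59] [56] [53] [52] [51] [53] [61] [58] [57] [57] → 11 storage units.
11 boxes exceed 50 ft³ (half the capacity), and no two of those can share a storage unit, so at least 11 storage units are needed.
So 11 is already optimal.

0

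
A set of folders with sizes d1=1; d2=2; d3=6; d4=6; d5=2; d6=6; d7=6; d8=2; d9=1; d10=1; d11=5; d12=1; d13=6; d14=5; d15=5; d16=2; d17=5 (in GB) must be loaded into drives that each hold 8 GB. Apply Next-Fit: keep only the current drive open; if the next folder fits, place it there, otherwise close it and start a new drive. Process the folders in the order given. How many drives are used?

d1 (1 GB) → drive 1 (remaining 7 GB)
d2 (2 GB) → drive 1 (remaining 5 GB)
d3 (6 GB) → drive 2 (remaining 2 GB)
d4 (6 GB) → drive 3 (remaining 2 GB)
d5 (2 GB) → drive 3 (remaining 0 GB)
d6 (6 GB) → drive 4 (remaining 2 GB)
d7 (6 GB) → drive 5 (remaining 2 GB)
d8 (2 GB) → drive 5 (remaining 0 GB)
d9 (1 GB) → drive 6 (remaining 7 GB)
d10 (1 GB) → drive 6 (remaining 6 GB)
d11 (5 GB) → drive 6 (remaining 1 GB)
d12 (1 GB) → drive 6 (remaining 0 GB)
d13 (6 GB) → drive 7 (remaining 2 GB)
d14 (5 GB) → drive 8 (remaining 3 GB)
d15 (5 GB) → drive 9 (remaining 3 GB)
d16 (2 GB) → drive 9 (remaining 1 GB)
d17 (5 GB) → drive 10 (remaining 3 GB)
Final drives: [1,2] [6] [6,2] [6] [6,2] [1,1,5,1] [6] [5] [5,2] [5].

10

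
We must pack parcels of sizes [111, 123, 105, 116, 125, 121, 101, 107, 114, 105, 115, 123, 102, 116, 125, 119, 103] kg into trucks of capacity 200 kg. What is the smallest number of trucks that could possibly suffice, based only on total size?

10 trucks

Total size = 111 + 123 + 105 + 116 + 125 + 121 + 101 + 107 + 114 + 105 + 115 + 123 + 102 + 116 + 125 + 119 + 103 = 1931 kg.
⌈1931 / 200⌉ = 10.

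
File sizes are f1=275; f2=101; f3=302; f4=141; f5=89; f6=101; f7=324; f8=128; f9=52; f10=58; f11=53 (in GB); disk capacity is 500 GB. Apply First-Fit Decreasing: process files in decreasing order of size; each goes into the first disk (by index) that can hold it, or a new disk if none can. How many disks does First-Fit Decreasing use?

4 disks

Sorted descending: 324, 302, 275, 141, 128, 101, 101, 89, 58, 53, 52.
324 GB → disk 1 (remaining 176 GB)
302 GB → disk 2 (remaining 198 GB)
275 GB → disk 3 (remaining 225 GB)
141 GB → disk 1 (remaining 35 GB)
128 GB → disk 2 (remaining 70 GB)
101 GB → disk 3 (remaining 124 GB)
101 GB → disk 3 (remaining 23 GB)
89 GB → disk 4 (remaining 411 GB)
58 GB → disk 2 (remaining 12 GB)
53 GB → disk 4 (remaining 358 GB)
52 GB → disk 4 (remaining 306 GB)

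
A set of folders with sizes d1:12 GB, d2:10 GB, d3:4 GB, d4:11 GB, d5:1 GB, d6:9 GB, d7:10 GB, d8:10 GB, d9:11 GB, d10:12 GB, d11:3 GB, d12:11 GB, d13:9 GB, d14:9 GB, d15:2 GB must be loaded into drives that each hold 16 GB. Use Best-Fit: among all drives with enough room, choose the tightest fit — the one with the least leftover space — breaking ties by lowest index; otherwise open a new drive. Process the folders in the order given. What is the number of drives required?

11 drives

Put d1 (12 GB) in drive 1; 4 GB remain.
Put d2 (10 GB) in drive 2; 6 GB remain.
Put d3 (4 GB) in drive 1; 0 GB remain.
Put d4 (11 GB) in drive 3; 5 GB remain.
Put d5 (1 GB) in drive 3; 4 GB remain.
Put d6 (9 GB) in drive 4; 7 GB remain.
Put d7 (10 GB) in drive 5; 6 GB remain.
Put d8 (10 GB) in drive 6; 6 GB remain.
Put d9 (11 GB) in drive 7; 5 GB remain.
Put d10 (12 GB) in drive 8; 4 GB remain.
Put d11 (3 GB) in drive 3; 1 GB remain.
Put d12 (11 GB) in drive 9; 5 GB remain.
Put d13 (9 GB) in drive 10; 7 GB remain.
Put d14 (9 GB) in drive 11; 7 GB remain.
Put d15 (2 GB) in drive 8; 2 GB remain.
Final drives: [12,4] [10] [11,1,3] [9] [10] [10] [11] [12,2] [11] [9] [9].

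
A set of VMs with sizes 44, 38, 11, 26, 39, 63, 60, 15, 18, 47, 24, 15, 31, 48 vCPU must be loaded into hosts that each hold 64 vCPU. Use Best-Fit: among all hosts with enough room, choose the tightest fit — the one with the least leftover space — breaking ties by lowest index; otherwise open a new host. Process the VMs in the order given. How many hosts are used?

Put 44 vCPU in host 1; 20 vCPU remain.
Put 38 vCPU in host 2; 26 vCPU remain.
Put 11 vCPU in host 1; 9 vCPU remain.
Put 26 vCPU in host 2; 0 vCPU remain.
Put 39 vCPU in host 3; 25 vCPU remain.
Put 63 vCPU in host 4; 1 vCPU remain.
Put 60 vCPU in host 5; 4 vCPU remain.
Put 15 vCPU in host 3; 10 vCPU remain.
Put 18 vCPU in host 6; 46 vCPU remain.
Put 47 vCPU in host 7; 17 vCPU remain.
Put 24 vCPU in host 6; 22 vCPU remain.
Put 15 vCPU in host 7; 2 vCPU remain.
Put 31 vCPU in host 8; 33 vCPU remain.
Put 48 vCPU in host 9; 16 vCPU remain.
Final hosts: [44,11] [38,26] [39,15] [63] [60] [18,24] [47,15] [31] [48].

9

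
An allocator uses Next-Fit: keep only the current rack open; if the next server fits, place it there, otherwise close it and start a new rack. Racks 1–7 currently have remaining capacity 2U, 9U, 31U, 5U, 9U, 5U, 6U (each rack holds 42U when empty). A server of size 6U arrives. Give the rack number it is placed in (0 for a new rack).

Next-Fit only looks at rack 7, which has 6U free.
6U fits there.

7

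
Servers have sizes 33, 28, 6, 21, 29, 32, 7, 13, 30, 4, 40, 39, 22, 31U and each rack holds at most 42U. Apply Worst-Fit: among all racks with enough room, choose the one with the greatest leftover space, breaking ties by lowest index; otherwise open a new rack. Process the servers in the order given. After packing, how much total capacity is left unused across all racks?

Put 33U in rack 1; 9U remain.
Put 28U in rack 2; 14U remain.
Put 6U in rack 2; 8U remain.
Put 21U in rack 3; 21U remain.
Put 29U in rack 4; 13U remain.
Put 32U in rack 5; 10U remain.
Put 7U in rack 3; 14U remain.
Put 13U in rack 3; 1U remain.
Put 30U in rack 6; 12U remain.
Put 4U in rack 4; 9U remain.
Put 40U in rack 7; 2U remain.
Put 39U in rack 8; 3U remain.
Put 22U in rack 9; 20U remain.
Put 31U in rack 10; 11U remain.
10 racks × 42U = 420U; used 335U; unused 85U.

85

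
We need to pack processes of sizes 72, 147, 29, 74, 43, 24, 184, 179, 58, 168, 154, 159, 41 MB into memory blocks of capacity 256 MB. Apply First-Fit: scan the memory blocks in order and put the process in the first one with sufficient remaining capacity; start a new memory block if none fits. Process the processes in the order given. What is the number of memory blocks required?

72 MB → memory block 1 (remaining 184 MB)
147 MB → memory block 1 (remaining 37 MB)
29 MB → memory block 1 (remaining 8 MB)
74 MB → memory block 2 (remaining 182 MB)
43 MB → memory block 2 (remaining 139 MB)
24 MB → memory block 2 (remaining 115 MB)
184 MB → memory block 3 (remaining 72 MB)
179 MB → memory block 4 (remaining 77 MB)
58 MB → memory block 2 (remaining 57 MB)
168 MB → memory block 5 (remaining 88 MB)
154 MB → memory block 6 (remaining 102 MB)
159 MB → memory block 7 (remaining 97 MB)
41 MB → memory block 2 (remaining 16 MB)

7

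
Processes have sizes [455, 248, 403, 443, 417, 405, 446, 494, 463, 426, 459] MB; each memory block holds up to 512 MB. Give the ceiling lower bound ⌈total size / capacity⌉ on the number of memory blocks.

10

Total size = 455 + 248 + 403 + 443 + 417 + 405 + 446 + 494 + 463 + 426 + 459 = 4659 MB.
⌈4659 / 512⌉ = 10.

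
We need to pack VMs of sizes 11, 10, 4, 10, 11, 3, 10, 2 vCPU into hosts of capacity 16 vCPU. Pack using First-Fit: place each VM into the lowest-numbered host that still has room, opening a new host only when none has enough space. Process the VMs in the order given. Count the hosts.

11 vCPU → host 1 (remaining 5 vCPU)
10 vCPU → host 2 (remaining 6 vCPU)
4 vCPU → host 1 (remaining 1 vCPU)
10 vCPU → host 3 (remaining 6 vCPU)
11 vCPU → host 4 (remaining 5 vCPU)
3 vCPU → host 2 (remaining 3 vCPU)
10 vCPU → host 5 (remaining 6 vCPU)
2 vCPU → host 2 (remaining 1 vCPU)

5 hosts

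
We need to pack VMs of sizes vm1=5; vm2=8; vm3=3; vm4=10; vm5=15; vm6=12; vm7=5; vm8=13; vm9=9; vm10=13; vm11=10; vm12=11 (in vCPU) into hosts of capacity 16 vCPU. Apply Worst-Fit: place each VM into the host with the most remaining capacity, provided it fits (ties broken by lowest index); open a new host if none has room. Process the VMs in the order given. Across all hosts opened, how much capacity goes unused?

30

host 1: place vm1 (5 vCPU), 11 vCPU left
host 1: place vm2 (8 vCPU), 3 vCPU left
host 1: place vm3 (3 vCPU), 0 vCPU left
host 2: place vm4 (10 vCPU), 6 vCPU left
host 3: place vm5 (15 vCPU), 1 vCPU left
host 4: place vm6 (12 vCPU), 4 vCPU left
host 2: place vm7 (5 vCPU), 1 vCPU left
host 5: place vm8 (13 vCPU), 3 vCPU left
host 6: place vm9 (9 vCPU), 7 vCPU left
host 7: place vm10 (13 vCPU), 3 vCPU left
host 8: place vm11 (10 vCPU), 6 vCPU left
host 9: place vm12 (11 vCPU), 5 vCPU left
9 hosts × 16 vCPU = 144 vCPU; used 114 vCPU; unused 30 vCPU.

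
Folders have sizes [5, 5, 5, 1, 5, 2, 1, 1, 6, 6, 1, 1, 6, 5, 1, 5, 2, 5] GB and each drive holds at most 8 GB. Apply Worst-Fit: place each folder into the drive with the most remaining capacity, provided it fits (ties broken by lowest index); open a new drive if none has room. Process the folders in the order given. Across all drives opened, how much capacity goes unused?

Put 5 GB in drive 1; 3 GB remain.
Put 5 GB in drive 2; 3 GB remain.
Put 5 GB in drive 3; 3 GB remain.
Put 1 GB in drive 1; 2 GB remain.
Put 5 GB in drive 4; 3 GB remain.
Put 2 GB in drive 2; 1 GB remain.
Put 1 GB in drive 3; 2 GB remain.
Put 1 GB in drive 4; 2 GB remain.
Put 6 GB in drive 5; 2 GB remain.
Put 6 GB in drive 6; 2 GB remain.
Put 1 GB in drive 1; 1 GB remain.
Put 1 GB in drive 3; 1 GB remain.
Put 6 GB in drive 7; 2 GB remain.
Put 5 GB in drive 8; 3 GB remain.
Put 1 GB in drive 8; 2 GB remain.
Put 5 GB in drive 9; 3 GB remain.
Put 2 GB in drive 9; 1 GB remain.
Put 5 GB in drive 10; 3 GB remain.
10 drives × 8 GB = 80 GB; used 63 GB; unused 17 GB.

17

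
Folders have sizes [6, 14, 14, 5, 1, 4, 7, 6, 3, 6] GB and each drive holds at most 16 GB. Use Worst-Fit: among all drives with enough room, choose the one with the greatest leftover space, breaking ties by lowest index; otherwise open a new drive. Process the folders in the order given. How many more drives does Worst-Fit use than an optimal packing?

Worst-Fit: [6,5,1,4] [14] [14] [7,6,3] [6] → 5 drives.
Total size 66 GB; any packing needs at least ⌈66/16⌉ = 5 drives.
So 5 is already optimal.

0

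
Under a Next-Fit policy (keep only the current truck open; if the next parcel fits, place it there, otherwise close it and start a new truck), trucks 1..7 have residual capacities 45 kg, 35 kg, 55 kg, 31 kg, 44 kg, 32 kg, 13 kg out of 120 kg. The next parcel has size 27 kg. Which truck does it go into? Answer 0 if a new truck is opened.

0

Next-Fit only looks at truck 7, which has 13 kg free.
27 kg does not fit, so a new truck is opened.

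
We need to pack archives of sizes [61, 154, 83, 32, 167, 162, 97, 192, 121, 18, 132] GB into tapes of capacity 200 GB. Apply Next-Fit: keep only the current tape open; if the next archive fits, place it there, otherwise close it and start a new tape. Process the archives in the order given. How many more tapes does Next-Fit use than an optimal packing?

2

Next-Fit: [61] [154] [83,32] [167] [162] [97] [192] [121,18] [132] → 9 tapes.
Total size 1219 GB; any packing needs at least ⌈1219/200⌉ = 7 tapes.
An optimal packing achieves that bound: [192] [167,32] [162,18] [154] [132,61] [121] [97,83] → 7 tapes.
Excess: 9 − 7 = 2.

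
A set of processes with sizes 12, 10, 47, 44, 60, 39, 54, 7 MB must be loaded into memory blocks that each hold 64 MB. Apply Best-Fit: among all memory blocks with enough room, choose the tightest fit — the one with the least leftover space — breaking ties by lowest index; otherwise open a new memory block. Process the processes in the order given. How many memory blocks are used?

12 MB → memory block 1 (remaining 52 MB)
10 MB → memory block 1 (remaining 42 MB)
47 MB → memory block 2 (remaining 17 MB)
44 MB → memory block 3 (remaining 20 MB)
60 MB → memory block 4 (remaining 4 MB)
39 MB → memory block 1 (remaining 3 MB)
54 MB → memory block 5 (remaining 10 MB)
7 MB → memory block 5 (remaining 3 MB)
Final memory blocks: [12,10,39] [47] [44] [60] [54,7].

5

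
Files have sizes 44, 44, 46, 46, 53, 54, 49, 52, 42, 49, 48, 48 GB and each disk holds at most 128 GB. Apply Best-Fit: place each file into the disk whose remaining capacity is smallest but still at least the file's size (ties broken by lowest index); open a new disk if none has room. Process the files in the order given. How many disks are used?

6

disk 1: place 44 GB, 84 GB left
disk 1: place 44 GB, 40 GB left
disk 2: place 46 GB, 82 GB left
disk 2: place 46 GB, 36 GB left
disk 3: place 53 GB, 75 GB left
disk 3: place 54 GB, 21 GB left
disk 4: place 49 GB, 79 GB left
disk 4: place 52 GB, 27 GB left
disk 5: place 42 GB, 86 GB left
disk 5: place 49 GB, 37 GB left
disk 6: place 48 GB, 80 GB left
disk 6: place 48 GB, 32 GB left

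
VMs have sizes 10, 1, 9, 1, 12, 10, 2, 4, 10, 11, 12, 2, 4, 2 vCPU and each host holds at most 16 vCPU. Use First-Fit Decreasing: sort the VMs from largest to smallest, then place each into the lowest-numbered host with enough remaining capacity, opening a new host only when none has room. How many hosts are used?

Sorted descending: 12, 12, 11, 10, 10, 10, 9, 4, 4, 2, 2, 2, 1, 1.
12 vCPU → host 1 (remaining 4 vCPU)
12 vCPU → host 2 (remaining 4 vCPU)
11 vCPU → host 3 (remaining 5 vCPU)
10 vCPU → host 4 (remaining 6 vCPU)
10 vCPU → host 5 (remaining 6 vCPU)
10 vCPU → host 6 (remaining 6 vCPU)
9 vCPU → host 7 (remaining 7 vCPU)
4 vCPU → host 1 (remaining 0 vCPU)
4 vCPU → host 2 (remaining 0 vCPU)
2 vCPU → host 3 (remaining 3 vCPU)
2 vCPU → host 3 (remaining 1 vCPU)
2 vCPU → host 4 (remaining 4 vCPU)
1 vCPU → host 3 (remaining 0 vCPU)
1 vCPU → host 4 (remaining 3 vCPU)
Final hosts: [12,4] [12,4] [11,2,2,1] [10,2,1] [10] [10] [9].

7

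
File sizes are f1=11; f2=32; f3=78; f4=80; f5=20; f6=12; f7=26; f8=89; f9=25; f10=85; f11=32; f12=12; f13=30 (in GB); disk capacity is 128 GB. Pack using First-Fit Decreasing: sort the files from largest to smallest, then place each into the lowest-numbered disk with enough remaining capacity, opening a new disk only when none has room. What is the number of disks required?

Sorted descending: 89, 85, 80, 78, 32, 32, 30, 26, 25, 20, 12, 12, 11.
disk 1: place 89 GB, 39 GB left
disk 2: place 85 GB, 43 GB left
disk 3: place 80 GB, 48 GB left
disk 4: place 78 GB, 50 GB left
disk 1: place 32 GB, 7 GB left
disk 2: place 32 GB, 11 GB left
disk 3: place 30 GB, 18 GB left
disk 4: place 26 GB, 24 GB left
disk 5: place 25 GB, 103 GB left
disk 4: place 20 GB, 4 GB left
disk 3: place 12 GB, 6 GB left
disk 5: place 12 GB, 91 GB left
disk 2: place 11 GB, 0 GB left
Final disks: [89,32] [85,32,11] [80,30,12] [78,26,20] [25,12].

5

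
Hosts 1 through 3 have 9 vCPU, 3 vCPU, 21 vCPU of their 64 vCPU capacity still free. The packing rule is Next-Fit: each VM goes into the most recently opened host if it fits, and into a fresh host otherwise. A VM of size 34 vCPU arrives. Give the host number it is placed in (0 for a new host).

0

Next-Fit only looks at host 3, which has 21 vCPU free.
34 vCPU does not fit, so a new host is opened.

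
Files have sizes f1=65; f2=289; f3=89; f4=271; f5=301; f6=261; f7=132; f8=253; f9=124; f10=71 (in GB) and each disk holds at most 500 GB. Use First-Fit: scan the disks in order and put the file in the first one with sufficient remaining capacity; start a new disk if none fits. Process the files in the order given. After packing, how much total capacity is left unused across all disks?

f1 (65 GB) → disk 1 (remaining 435 GB)
f2 (289 GB) → disk 1 (remaining 146 GB)
f3 (89 GB) → disk 1 (remaining 57 GB)
f4 (271 GB) → disk 2 (remaining 229 GB)
f5 (301 GB) → disk 3 (remaining 199 GB)
f6 (261 GB) → disk 4 (remaining 239 GB)
f7 (132 GB) → disk 2 (remaining 97 GB)
f8 (253 GB) → disk 5 (remaining 247 GB)
f9 (124 GB) → disk 3 (remaining 75 GB)
f10 (71 GB) → disk 2 (remaining 26 GB)
5 disks × 500 GB = 2500 GB; used 1856 GB; unused 644 GB.

644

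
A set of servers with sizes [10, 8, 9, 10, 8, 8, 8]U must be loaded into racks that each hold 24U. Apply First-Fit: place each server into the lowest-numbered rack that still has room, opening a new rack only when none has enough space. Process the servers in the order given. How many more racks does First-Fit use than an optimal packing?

First-Fit: [10,8] [9,10] [8,8,8] → 3 racks.
Total size 61U; any packing needs at least ⌈61/24⌉ = 3 racks.
So 3 is already optimal.

0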